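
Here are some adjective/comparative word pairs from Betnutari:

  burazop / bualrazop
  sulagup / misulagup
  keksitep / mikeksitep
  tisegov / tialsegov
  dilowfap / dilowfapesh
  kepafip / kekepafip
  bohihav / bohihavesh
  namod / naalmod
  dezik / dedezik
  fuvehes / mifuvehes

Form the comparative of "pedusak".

dilowfap and kepafip both end in -p yet inflect differently (dilowfapesh, kekepafip), so the final letter is not what conditions the rule; the last vowel is.
"pedusak" has last vowel 'a'. The stems whose last vowel is 'a' (dilowfap → dilowfapesh, bohihav → bohihavesh) add -esh.
The other patterns: stems whose last vowel is 'i' repeat the first consonant+vowel as a prefix; stems whose last vowel is 'e' or 'u' add the prefix mi-; stems whose last vowel is 'o' insert -al- after the first vowel.
So pedusak → pedusakesh.

pedusakesh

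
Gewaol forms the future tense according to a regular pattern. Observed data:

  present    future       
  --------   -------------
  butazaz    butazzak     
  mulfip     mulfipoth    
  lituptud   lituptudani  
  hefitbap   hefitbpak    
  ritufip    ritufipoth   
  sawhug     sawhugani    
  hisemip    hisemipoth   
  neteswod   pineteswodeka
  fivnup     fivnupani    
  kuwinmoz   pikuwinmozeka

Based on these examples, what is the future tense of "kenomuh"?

kuwinmoz and butazaz both end in -z yet inflect differently (pikuwinmozeka, butazzak), so the final letter is not what conditions the rule; the last vowel is.
"kenomuh" has last vowel 'u'. The stems whose last vowel is 'u' (lituptud → lituptudani, fivnup → fivnupani, sawhug → sawhugani) add -ani.
So kenomuh → kenomuhani.

kenomuhani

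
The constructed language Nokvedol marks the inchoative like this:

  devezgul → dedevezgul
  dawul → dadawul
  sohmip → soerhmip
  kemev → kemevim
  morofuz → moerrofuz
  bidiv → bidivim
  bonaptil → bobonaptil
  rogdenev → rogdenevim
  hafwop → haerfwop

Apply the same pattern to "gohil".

gogohil

bidiv and bonaptil both have last vowel 'i' yet inflect differently (bidivim, bobonaptil), so the last vowel is not what conditions the rule; the final letter is.
"gohil" ends in -l. The stems ending in -l (bonaptil → bobonaptil, devezgul → dedevezgul, dawul → dadawul) repeat the first consonant+vowel as a prefix.
So gohil → gogohil.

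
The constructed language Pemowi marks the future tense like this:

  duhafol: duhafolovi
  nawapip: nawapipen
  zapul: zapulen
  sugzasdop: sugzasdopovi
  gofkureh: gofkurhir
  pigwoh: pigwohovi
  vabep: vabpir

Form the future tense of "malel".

mallir

nawapip and sugzasdop both end in -p yet inflect differently (nawapipen, sugzasdopovi), so the final letter is not what conditions the rule; the last vowel is.
"malel" has last vowel 'e'. The stems whose last vowel is 'e' (gofkureh → gofkurhir, vabep → vabpir) delete the last vowel and add -ir.
So malel → mallir.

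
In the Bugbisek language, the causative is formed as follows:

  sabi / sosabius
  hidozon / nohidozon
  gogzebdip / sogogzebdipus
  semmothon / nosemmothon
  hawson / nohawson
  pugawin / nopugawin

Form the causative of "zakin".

pugawin and gogzebdip both have last vowel 'i' yet inflect differently (nopugawin, sogogzebdipus), so the last vowel is not what conditions the rule; the final letter is.
"zakin" ends in -n. The stems ending in -n (semmothon → nosemmothon, hidozon → nohidozon, pugawin → nopugawin) add the prefix no-.
So zakin → nozakin.

nozakin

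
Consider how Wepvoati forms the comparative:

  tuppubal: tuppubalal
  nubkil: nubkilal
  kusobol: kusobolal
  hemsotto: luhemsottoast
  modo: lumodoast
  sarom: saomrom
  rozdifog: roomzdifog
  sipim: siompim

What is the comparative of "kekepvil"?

kekepvilal

"kekepvil" ends in -l. The stems ending in -l (tuppubal → tuppubalal, nubkil → nubkilal, kusobol → kusobolal) add -al.
The other patterns: stems ending in -o add lu- … -ast around the stem; stems ending in -g or -m insert -om- after the first vowel.
So kekepvil → kekepvilal.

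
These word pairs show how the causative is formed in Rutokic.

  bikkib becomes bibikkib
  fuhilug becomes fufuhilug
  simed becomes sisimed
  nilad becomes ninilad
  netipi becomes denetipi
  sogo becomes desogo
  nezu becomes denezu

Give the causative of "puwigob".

"puwigob" ends in a consonant. The stems ending in a consonant (bikkib → bibikkib, fuhilug → fufuhilug, simed → sisimed) repeat the first consonant+vowel as a prefix.
So puwigob → pupuwigob.

pupuwigob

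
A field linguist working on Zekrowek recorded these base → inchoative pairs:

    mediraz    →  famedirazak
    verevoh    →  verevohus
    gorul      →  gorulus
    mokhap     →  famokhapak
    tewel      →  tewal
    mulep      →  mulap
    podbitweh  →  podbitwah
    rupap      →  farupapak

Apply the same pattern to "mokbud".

mulep and mokhap both end in -p yet inflect differently (mulap, famokhapak), so the final letter is not what conditions the rule; the last vowel is.
"mokbud" has last vowel 'u'. The one such stem in the data (gorul → gorulus) adds -us, so the same rule applies.
The other patterns: stems whose last vowel is 'e' change the last vowel to 'a'; stems whose last vowel is 'a' add fa- … -ak around the stem.
So mokbud → mokbudus.

mokbudus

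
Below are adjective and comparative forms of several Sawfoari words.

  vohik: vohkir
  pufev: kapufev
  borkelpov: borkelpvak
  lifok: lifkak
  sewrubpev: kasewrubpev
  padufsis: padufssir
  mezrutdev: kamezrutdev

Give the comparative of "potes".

vohik and lifok both end in -k yet inflect differently (vohkir, lifkak), so the final letter is not what conditions the rule; the last vowel is.
"potes" has last vowel 'e'. The stems whose last vowel is 'e' (pufev → kapufev, sewrubpev → kasewrubpev, mezrutdev → kamezrutdev) add the prefix ka-.
So potes → kapotes.

kapotes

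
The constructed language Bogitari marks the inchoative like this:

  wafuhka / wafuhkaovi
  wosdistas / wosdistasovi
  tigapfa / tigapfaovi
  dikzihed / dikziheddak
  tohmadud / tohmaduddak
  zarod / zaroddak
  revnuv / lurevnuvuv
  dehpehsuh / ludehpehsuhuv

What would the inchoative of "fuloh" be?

"fuloh" ends in -h. The one such stem in the data (dehpehsuh → ludehpehsuhuv) adds lu- … -uv around the stem, so the same rule applies.
So fuloh → lufulohuv.

lufulohuv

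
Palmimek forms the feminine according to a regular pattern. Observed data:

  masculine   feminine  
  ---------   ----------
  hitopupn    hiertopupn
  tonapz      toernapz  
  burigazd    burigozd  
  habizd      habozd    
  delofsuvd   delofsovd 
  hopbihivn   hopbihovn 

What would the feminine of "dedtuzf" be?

hitopupn and hopbihivn both end in -n yet inflect differently (hiertopupn, hopbihovn), so the final letter is not what conditions the rule; the second-to-last letter is.
"dedtuzf" has second-to-last letter 'z'. The stems whose second-to-last letter is 'z' (burigazd → burigozd, habizd → habozd) change the last vowel to 'o'.
The other pattern: stems whose second-to-last letter is 'p' insert -er- after the first vowel.
So dedtuzf → dedtozf.

dedtozf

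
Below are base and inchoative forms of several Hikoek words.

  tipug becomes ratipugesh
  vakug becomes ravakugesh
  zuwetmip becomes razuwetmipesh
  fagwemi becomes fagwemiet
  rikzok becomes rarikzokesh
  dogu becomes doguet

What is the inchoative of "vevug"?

zuwetmip and fagwemi both have last vowel 'i' yet inflect differently (razuwetmipesh, fagwemiet), so the last vowel is not what conditions the rule; whether the stem ends in a vowel or a consonant is.
"vevug" ends in a consonant. The stems ending in a consonant (zuwetmip → razuwetmipesh, rikzok → rarikzokesh, tipug → ratipugesh) add ra- … -esh around the stem.
The other pattern: stems ending in a vowel add -et.
So vevug → ravevugesh.

ravevugesh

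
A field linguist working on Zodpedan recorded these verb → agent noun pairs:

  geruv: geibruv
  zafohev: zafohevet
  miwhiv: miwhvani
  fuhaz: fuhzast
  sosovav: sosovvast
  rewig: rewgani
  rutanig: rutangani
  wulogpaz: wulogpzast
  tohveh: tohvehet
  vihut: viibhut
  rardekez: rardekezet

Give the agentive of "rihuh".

riibhuh

sosovav and geruv both end in -v yet inflect differently (sosovvast, geibruv), so the final letter is not what conditions the rule; the last vowel is.
"rihuh" has last vowel 'u'. The stems whose last vowel is 'u' (vihut → viibhut, geruv → geibruv) insert -ib- after the first vowel.
So rihuh → riibhuh.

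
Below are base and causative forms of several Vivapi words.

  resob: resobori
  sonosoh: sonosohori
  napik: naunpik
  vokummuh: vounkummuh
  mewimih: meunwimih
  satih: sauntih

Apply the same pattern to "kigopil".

kiungopil

sonosoh and vokummuh both end in -h yet inflect differently (sonosohori, vounkummuh), so the final letter is not what conditions the rule; the last vowel is.
"kigopil" has last vowel 'i'. The stems whose last vowel is 'i' (mewimih → meunwimih, satih → sauntih, napik → naunpik) insert -un- after the first vowel.
The other pattern: stems whose last vowel is 'o' add -ori.
So kigopil → kiungopil.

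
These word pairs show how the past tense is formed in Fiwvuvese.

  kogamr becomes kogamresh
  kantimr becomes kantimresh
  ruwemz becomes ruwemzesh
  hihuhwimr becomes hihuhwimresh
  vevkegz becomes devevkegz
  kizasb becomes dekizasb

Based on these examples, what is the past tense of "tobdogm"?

detobdogm

ruwemz and vevkegz both end in -z yet inflect differently (ruwemzesh, devevkegz), so the final letter is not what conditions the rule; the second-to-last letter is.
"tobdogm" has second-to-last letter 'g'. The one such stem in the data (vevkegz → devevkegz) adds the prefix de-, so the same rule applies.
The other pattern: stems whose second-to-last letter is 'm' add -esh.
So tobdogm → detobdogm.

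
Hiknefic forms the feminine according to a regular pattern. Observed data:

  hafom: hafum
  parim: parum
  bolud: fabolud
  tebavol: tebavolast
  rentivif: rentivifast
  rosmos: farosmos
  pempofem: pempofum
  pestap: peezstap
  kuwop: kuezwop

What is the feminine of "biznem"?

biznum

"biznem" ends in -m. The stems ending in -m (pempofem → pempofum, parim → parum, hafom → hafum) change the last vowel to 'u'.
The other patterns: stems ending in -p insert -ez- after the first vowel; stems ending in -f or -l add -ast; stems ending in -d or -s add the prefix fa-.
So biznem → biznum.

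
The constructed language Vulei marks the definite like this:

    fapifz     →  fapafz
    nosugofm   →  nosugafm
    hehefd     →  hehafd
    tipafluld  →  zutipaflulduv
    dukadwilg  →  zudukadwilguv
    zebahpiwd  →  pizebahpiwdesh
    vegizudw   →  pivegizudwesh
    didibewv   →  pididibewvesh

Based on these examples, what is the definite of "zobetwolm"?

zuzobetwolmuv

hehefd and tipafluld both end in -d yet inflect differently (hehafd, zutipaflulduv), so the final letter is not what conditions the rule; the second-to-last letter is.
"zobetwolm" has second-to-last letter 'l'. The stems whose second-to-last letter is 'l' (tipafluld → zutipaflulduv, dukadwilg → zudukadwilguv) add zu- … -uv around the stem.
So zobetwolm → zuzobetwolmuv.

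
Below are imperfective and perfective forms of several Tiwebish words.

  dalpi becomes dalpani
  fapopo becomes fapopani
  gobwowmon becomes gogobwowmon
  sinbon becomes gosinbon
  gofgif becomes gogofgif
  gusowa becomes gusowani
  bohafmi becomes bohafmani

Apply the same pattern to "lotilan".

golotilan

gofgif and dalpi both have last vowel 'i' yet inflect differently (gogofgif, dalpani), so the last vowel is not what conditions the rule; whether the stem ends in a vowel or a consonant is.
"lotilan" ends in a consonant. The stems ending in a consonant (sinbon → gosinbon, gobwowmon → gogobwowmon, gofgif → gogofgif) add the prefix go-.
So lotilan → golotilan.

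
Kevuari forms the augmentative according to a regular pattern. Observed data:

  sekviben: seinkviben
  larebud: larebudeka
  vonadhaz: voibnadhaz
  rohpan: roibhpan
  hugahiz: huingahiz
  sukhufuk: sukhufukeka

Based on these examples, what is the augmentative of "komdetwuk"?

komdetwukeka

vonadhaz and hugahiz both end in -z yet inflect differently (voibnadhaz, huingahiz), so the final letter is not what conditions the rule; the last vowel is.
"komdetwuk" has last vowel 'u'. The stems whose last vowel is 'u' (larebud → larebudeka, sukhufuk → sukhufukeka) add -eka.
The other patterns: stems whose last vowel is 'a' insert -ib- after the first vowel; stems whose last vowel is 'e' or 'i' insert -in- after the first vowel.
So komdetwuk → komdetwukeka.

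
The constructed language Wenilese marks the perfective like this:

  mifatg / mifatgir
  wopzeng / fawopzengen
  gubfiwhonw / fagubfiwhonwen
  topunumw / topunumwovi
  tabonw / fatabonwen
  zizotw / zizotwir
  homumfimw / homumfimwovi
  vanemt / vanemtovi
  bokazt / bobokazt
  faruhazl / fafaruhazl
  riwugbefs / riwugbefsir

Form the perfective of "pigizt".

vanemt and bokazt both end in -t yet inflect differently (vanemtovi, bobokazt), so the final letter is not what conditions the rule; the second-to-last letter is.
"pigizt" has second-to-last letter 'z'. The stems whose second-to-last letter is 'z' (faruhazl → fafaruhazl, bokazt → bobokazt) repeat the first consonant+vowel as a prefix.
So pigizt → pipigizt.

pipigizt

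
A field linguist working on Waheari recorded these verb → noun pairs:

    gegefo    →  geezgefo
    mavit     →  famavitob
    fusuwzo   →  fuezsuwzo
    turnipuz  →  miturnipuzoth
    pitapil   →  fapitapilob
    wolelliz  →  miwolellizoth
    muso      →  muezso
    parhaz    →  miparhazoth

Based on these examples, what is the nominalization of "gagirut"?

fagagirutob

"gagirut" ends in -t. The one such stem in the data (mavit → famavitob) adds fa- … -ob around the stem, so the same rule applies.
So gagirut → fagagirutob.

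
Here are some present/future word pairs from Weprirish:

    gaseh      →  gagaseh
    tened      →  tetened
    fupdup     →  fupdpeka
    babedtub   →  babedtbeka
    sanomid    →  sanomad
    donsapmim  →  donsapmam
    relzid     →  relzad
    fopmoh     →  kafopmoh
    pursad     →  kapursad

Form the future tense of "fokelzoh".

"fokelzoh" has last vowel 'o'. The one such stem in the data (fopmoh → kafopmoh) adds the prefix ka-, so the same rule applies.
So fokelzoh → kafokelzoh.

kafokelzoh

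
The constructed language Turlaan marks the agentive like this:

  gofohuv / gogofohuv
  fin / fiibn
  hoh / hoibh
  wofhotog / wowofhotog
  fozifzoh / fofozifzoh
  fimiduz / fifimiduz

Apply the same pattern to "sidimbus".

sisidimbus

fozifzoh and hoh both end in -h yet inflect differently (fofozifzoh, hoibh), so the final letter is not what conditions the rule; the number of vowels is.
"sidimbus" has 3 vowels. The stems with 3 vowels (fimiduz → fifimiduz, wofhotog → wowofhotog, fozifzoh → fofozifzoh) repeat the first consonant+vowel as a prefix.
So sidimbus → sisidimbus.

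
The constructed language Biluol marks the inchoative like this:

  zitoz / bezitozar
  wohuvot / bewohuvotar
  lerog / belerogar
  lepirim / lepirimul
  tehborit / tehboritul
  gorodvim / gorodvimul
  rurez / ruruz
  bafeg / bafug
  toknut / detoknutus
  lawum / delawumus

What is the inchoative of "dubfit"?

dubfitul

wohuvot and tehborit both end in -t yet inflect differently (bewohuvotar, tehboritul), so the final letter is not what conditions the rule; the last vowel is.
"dubfit" has last vowel 'i'. The stems whose last vowel is 'i' (lepirim → lepirimul, tehborit → tehboritul, gorodvim → gorodvimul) add -ul.
So dubfit → dubfitul.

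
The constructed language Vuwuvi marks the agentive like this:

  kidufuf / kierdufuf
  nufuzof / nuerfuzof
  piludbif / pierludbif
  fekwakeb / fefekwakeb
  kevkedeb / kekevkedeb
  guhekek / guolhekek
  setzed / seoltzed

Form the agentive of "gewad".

fekwakeb and guhekek both have last vowel 'e' yet inflect differently (fefekwakeb, guolhekek), so the last vowel is not what conditions the rule; the final letter is.
"gewad" ends in -d. The one such stem in the data (setzed → seoltzed) inserts -ol- after the first vowel (as does guhekek), so the same rule applies.
The other patterns: stems ending in -f insert -er- after the first vowel; stems ending in -b repeat the first consonant+vowel as a prefix.
So gewad → geolwad.

geolwad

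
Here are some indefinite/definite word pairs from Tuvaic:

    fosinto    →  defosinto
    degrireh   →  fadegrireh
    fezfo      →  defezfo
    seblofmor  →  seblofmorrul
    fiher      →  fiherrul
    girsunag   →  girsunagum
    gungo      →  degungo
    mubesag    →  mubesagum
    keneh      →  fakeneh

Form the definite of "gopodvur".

gopodvurrul

seblofmor and fezfo both have last vowel 'o' yet inflect differently (seblofmorrul, defezfo), so the last vowel is not what conditions the rule; the final letter is.
"gopodvur" ends in -r. The stems ending in -r (fiher → fiherrul, seblofmor → seblofmorrul) double the final consonant and add -ul.
The other patterns: stems ending in -g add -um; stems ending in -o add the prefix de-; stems ending in -h add the prefix fa-.
So gopodvur → gopodvurrul.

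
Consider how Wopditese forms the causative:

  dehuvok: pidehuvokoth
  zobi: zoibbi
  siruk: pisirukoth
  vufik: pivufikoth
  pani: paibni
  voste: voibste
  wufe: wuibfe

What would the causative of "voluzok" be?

pivoluzokoth

pani and vufik both have last vowel 'i' yet inflect differently (paibni, pivufikoth), so the last vowel is not what conditions the rule; whether the stem ends in a vowel or a consonant is.
"voluzok" ends in a consonant. The stems ending in a consonant (dehuvok → pidehuvokoth, vufik → pivufikoth, siruk → pisirukoth) add pi- … -oth around the stem.
So voluzok → pivoluzokoth.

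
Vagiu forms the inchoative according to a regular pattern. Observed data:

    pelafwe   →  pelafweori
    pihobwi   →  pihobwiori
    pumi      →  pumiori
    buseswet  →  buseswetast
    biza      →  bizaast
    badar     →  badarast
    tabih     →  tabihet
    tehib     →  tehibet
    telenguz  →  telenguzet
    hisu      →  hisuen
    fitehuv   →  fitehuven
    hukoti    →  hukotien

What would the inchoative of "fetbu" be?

fetbuen

pihobwi and hukoti both end in -i yet inflect differently (pihobwiori, hukotien), so the final letter is not what conditions the rule; the first letter is.
"fetbu" begins with f-. The one such stem in the data (fitehuv → fitehuven) adds -en, so the same rule applies.
The other patterns: stems beginning with p- add -ori; stems beginning with b- add -ast; stems beginning with t- add -et.
So fetbu → fetbuen.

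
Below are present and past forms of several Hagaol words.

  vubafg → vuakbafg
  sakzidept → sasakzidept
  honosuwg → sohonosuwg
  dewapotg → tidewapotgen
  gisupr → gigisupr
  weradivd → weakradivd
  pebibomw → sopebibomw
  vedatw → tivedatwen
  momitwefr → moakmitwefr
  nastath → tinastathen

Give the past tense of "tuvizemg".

honosuwg and dewapotg both end in -g yet inflect differently (sohonosuwg, tidewapotgen), so the final letter is not what conditions the rule; the second-to-last letter is.
"tuvizemg" has second-to-last letter 'm'. The one such stem in the data (pebibomw → sopebibomw) adds the prefix so-, so the same rule applies.
The other patterns: stems whose second-to-last letter is 't' add ti- … -en around the stem; stems whose second-to-last letter is 'p' repeat the first consonant+vowel as a prefix; stems whose second-to-last letter is 'f' or 'v' insert -ak- after the first vowel.
So tuvizemg → sotuvizemg.

sotuvizemg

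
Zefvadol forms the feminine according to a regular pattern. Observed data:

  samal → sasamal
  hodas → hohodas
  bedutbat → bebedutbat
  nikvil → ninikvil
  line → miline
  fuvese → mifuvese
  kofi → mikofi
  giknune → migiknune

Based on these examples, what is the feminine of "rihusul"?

nikvil and kofi both have last vowel 'i' yet inflect differently (ninikvil, mikofi), so the last vowel is not what conditions the rule; whether the stem ends in a vowel or a consonant is.
"rihusul" ends in a consonant. The stems ending in a consonant (samal → sasamal, bedutbat → bebedutbat, nikvil → ninikvil) repeat the first consonant+vowel as a prefix.
The other pattern: stems ending in a vowel add the prefix mi-.
So rihusul → ririhusul.

ririhusul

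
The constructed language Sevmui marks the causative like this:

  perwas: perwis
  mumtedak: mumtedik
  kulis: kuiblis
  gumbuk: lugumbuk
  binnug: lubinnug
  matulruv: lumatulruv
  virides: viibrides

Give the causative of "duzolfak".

gumbuk and mumtedak both end in -k yet inflect differently (lugumbuk, mumtedik), so the final letter is not what conditions the rule; the last vowel is.
"duzolfak" has last vowel 'a'. The stems whose last vowel is 'a' (perwas → perwis, mumtedak → mumtedik) change the last vowel to 'i'.
The other patterns: stems whose last vowel is 'u' add the prefix lu-; stems whose last vowel is 'e' or 'i' insert -ib- after the first vowel.
So duzolfak → duzolfik.

duzolfik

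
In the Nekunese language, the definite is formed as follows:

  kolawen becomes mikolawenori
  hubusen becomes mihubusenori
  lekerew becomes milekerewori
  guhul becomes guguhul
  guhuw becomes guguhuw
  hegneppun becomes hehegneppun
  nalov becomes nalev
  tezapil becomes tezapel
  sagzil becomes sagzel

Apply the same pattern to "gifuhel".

migifuhelori

"gifuhel" has last vowel 'e'. The stems whose last vowel is 'e' (kolawen → mikolawenori, hubusen → mihubusenori, lekerew → milekerewori) add mi- … -ori around the stem.
The other patterns: stems whose last vowel is 'u' repeat the first consonant+vowel as a prefix; stems whose last vowel is 'i' or 'o' change the last vowel to 'e'.
So gifuhel → migifuhelori.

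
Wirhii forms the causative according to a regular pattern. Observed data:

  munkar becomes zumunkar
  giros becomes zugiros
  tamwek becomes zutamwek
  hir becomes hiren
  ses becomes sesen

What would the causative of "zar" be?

zaren

hir and munkar both end in -r yet inflect differently (hiren, zumunkar), so the final letter is not what conditions the rule; the number of vowels is.
"zar" has 1 vowel. The stems with 1 vowel (ses → sesen, hir → hiren) add -en.
The other pattern: stems with 2 vowels add the prefix zu-.
So zar → zaren.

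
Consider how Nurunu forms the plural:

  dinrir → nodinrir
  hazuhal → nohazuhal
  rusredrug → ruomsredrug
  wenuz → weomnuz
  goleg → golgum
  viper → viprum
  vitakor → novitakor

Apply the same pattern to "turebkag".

noturebkag

rusredrug and goleg both end in -g yet inflect differently (ruomsredrug, golgum), so the final letter is not what conditions the rule; the last vowel is.
"turebkag" has last vowel 'a'. The one such stem in the data (hazuhal → nohazuhal) adds the prefix no-, so the same rule applies.
The other patterns: stems whose last vowel is 'u' insert -om- after the first vowel; stems whose last vowel is 'e' delete the last vowel and add -um.
So turebkag → noturebkag.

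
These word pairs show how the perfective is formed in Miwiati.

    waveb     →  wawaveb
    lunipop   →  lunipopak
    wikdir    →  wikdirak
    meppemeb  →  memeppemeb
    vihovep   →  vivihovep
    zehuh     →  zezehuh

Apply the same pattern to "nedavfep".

vihovep and lunipop both end in -p yet inflect differently (vivihovep, lunipopak), so the final letter is not what conditions the rule; the last vowel is.
"nedavfep" has last vowel 'e'. The stems whose last vowel is 'e' (vihovep → vivihovep, meppemeb → memeppemeb, waveb → wawaveb) repeat the first consonant+vowel as a prefix.
The other pattern: stems whose last vowel is 'i' or 'o' add -ak.
So nedavfep → nenedavfep.

nenedavfep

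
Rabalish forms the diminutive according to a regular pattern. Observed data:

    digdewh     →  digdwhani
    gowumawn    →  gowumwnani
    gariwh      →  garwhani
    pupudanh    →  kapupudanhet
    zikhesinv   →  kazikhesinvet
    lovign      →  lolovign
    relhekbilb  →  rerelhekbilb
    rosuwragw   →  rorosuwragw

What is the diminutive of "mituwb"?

"mituwb" has second-to-last letter 'w'. The stems whose second-to-last letter is 'w' (digdewh → digdwhani, gowumawn → gowumwnani, gariwh → garwhani) delete the last vowel and add -ani.
The other patterns: stems whose second-to-last letter is 'n' add ka- … -et around the stem; stems whose second-to-last letter is 'g' or 'l' repeat the first consonant+vowel as a prefix.
So mituwb → mitwbani.

mitwbani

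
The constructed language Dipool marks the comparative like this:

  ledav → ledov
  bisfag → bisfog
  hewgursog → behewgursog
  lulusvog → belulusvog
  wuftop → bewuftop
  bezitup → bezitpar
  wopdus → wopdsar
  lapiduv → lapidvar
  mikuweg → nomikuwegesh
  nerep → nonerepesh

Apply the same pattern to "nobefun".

nobefnar

bisfag and hewgursog both end in -g yet inflect differently (bisfog, behewgursog), so the final letter is not what conditions the rule; the last vowel is.
"nobefun" has last vowel 'u'. The stems whose last vowel is 'u' (bezitup → bezitpar, wopdus → wopdsar, lapiduv → lapidvar) delete the last vowel and add -ar.
So nobefun → nobefnar.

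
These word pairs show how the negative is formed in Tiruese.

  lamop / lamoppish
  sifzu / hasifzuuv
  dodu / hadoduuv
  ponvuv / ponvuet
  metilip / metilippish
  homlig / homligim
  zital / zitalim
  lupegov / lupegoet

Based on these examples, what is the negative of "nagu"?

hanaguuv

"nagu" ends in -u. The stems ending in -u (dodu → hadoduuv, sifzu → hasifzuuv) add ha- … -uv around the stem.
So nagu → hanaguuv.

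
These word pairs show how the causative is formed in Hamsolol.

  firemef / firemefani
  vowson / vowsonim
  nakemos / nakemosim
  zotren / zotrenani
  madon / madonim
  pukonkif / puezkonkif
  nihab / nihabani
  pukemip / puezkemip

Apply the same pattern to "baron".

baronim

madon and zotren both end in -n yet inflect differently (madonim, zotrenani), so the final letter is not what conditions the rule; the last vowel is.
"baron" has last vowel 'o'. The stems whose last vowel is 'o' (madon → madonim, vowson → vowsonim, nakemos → nakemosim) add -im.
So baron → baronim.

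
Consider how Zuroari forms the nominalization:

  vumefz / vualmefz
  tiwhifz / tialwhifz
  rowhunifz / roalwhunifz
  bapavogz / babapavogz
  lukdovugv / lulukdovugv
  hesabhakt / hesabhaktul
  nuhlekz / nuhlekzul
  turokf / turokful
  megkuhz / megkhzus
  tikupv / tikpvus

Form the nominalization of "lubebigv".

lulubebigv

"lubebigv" has second-to-last letter 'g'. The stems whose second-to-last letter is 'g' (bapavogz → babapavogz, lukdovugv → lulukdovugv) repeat the first consonant+vowel as a prefix.
The other patterns: stems whose second-to-last letter is 'f' insert -al- after the first vowel; stems whose second-to-last letter is 'k' add -ul; stems whose second-to-last letter is 'h' or 'p' delete the last vowel and add -us.
So lubebigv → lulubebigv.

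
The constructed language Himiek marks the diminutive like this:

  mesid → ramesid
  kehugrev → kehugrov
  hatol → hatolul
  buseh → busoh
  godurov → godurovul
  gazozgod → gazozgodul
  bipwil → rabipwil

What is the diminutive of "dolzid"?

kehugrev and godurov both end in -v yet inflect differently (kehugrov, godurovul), so the final letter is not what conditions the rule; the last vowel is.
"dolzid" has last vowel 'i'. The stems whose last vowel is 'i' (mesid → ramesid, bipwil → rabipwil) add the prefix ra-.
The other patterns: stems whose last vowel is 'e' change the last vowel to 'o'; stems whose last vowel is 'o' add -ul.
So dolzid → radolzid.

radolzid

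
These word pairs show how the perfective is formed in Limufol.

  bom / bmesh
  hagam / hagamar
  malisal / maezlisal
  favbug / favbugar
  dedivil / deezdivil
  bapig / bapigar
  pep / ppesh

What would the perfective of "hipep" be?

hipepar

bom and hagam both end in -m yet inflect differently (bmesh, hagamar), so the final letter is not what conditions the rule; the number of vowels is.
"hipep" has 2 vowels. The stems with 2 vowels (hagam → hagamar, favbug → favbugar, bapig → bapigar) add -ar.
The other patterns: stems with 1 vowel delete the last vowel and add -esh; stems with 3 vowels insert -ez- after the first vowel.
So hipep → hipepar.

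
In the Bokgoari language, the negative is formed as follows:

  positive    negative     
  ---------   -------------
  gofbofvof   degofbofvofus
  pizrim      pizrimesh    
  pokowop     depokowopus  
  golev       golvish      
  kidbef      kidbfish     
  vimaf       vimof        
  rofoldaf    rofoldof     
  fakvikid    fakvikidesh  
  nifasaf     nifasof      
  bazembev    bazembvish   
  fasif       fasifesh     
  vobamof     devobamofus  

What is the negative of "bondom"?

nifasaf and vobamof both end in -f yet inflect differently (nifasof, devobamofus), so the final letter is not what conditions the rule; the last vowel is.
"bondom" has last vowel 'o'. The stems whose last vowel is 'o' (pokowop → depokowopus, vobamof → devobamofus, gofbofvof → degofbofvofus) add de- … -us around the stem.
The other patterns: stems whose last vowel is 'a' change the last vowel to 'o'; stems whose last vowel is 'i' add -esh; stems whose last vowel is 'e' delete the last vowel and add -ish.
So bondom → debondomus.

debondomus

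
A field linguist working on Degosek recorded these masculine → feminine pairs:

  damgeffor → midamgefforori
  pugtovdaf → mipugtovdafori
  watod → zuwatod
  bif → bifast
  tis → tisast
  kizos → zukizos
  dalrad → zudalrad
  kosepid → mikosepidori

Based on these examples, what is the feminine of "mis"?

tis and kizos both end in -s yet inflect differently (tisast, zukizos), so the final letter is not what conditions the rule; the number of vowels is.
"mis" has 1 vowel. The stems with 1 vowel (bif → bifast, tis → tisast) add -ast.
The other patterns: stems with 2 vowels add the prefix zu-; stems with 3 vowels add mi- … -ori around the stem.
So mis → misast.

misast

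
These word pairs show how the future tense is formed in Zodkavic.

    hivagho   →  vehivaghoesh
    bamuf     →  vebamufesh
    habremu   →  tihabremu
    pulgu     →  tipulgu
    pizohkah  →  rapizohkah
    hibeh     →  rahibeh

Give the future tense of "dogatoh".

"dogatoh" ends in -h. The stems ending in -h (hibeh → rahibeh, pizohkah → rapizohkah) add the prefix ra-.
So dogatoh → radogatoh.

radogatoh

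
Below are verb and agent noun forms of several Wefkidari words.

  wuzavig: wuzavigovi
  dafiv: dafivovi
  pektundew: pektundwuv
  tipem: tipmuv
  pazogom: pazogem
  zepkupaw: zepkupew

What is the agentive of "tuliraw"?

"tuliraw" has last vowel 'a'. The one such stem in the data (zepkupaw → zepkupew) changes the last vowel to 'e' (as does pazogom), so the same rule applies.
So tuliraw → tulirew.

tulirew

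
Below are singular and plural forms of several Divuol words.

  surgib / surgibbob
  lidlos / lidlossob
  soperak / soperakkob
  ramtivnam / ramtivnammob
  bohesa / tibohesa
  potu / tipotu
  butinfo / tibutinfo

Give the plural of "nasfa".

"nasfa" ends in a vowel. The stems ending in a vowel (bohesa → tibohesa, potu → tipotu, butinfo → tibutinfo) add the prefix ti-.
The other pattern: stems ending in a consonant double the final consonant and add -ob.
So nasfa → tinasfa.

tinasfa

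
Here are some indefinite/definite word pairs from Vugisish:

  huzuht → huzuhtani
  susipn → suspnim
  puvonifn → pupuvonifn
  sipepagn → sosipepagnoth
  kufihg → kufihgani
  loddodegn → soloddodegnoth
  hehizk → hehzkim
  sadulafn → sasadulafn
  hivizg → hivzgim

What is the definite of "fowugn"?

sofowugnoth

puvonifn and loddodegn both end in -n yet inflect differently (pupuvonifn, soloddodegnoth), so the final letter is not what conditions the rule; the second-to-last letter is.
"fowugn" has second-to-last letter 'g'. The stems whose second-to-last letter is 'g' (loddodegn → soloddodegnoth, sipepagn → sosipepagnoth) add so- … -oth around the stem.
So fowugn → sofowugnoth.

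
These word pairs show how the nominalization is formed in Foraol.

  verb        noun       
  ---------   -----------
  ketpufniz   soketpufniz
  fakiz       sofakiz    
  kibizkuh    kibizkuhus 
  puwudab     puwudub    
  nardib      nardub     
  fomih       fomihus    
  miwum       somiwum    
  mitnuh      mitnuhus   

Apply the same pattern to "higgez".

sohiggez

miwum and mitnuh both have last vowel 'u' yet inflect differently (somiwum, mitnuhus), so the last vowel is not what conditions the rule; the final letter is.
"higgez" ends in -z. The stems ending in -z (fakiz → sofakiz, ketpufniz → soketpufniz) add the prefix so-.
So higgez → sohiggez.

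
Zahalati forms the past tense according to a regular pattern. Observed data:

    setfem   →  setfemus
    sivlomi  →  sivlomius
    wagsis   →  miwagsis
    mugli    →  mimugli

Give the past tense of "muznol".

mimuznol

sivlomi and mugli both end in -i yet inflect differently (sivlomius, mimugli), so the final letter is not what conditions the rule; the first letter is.
"muznol" begins with m-. The one such stem in the data (mugli → mimugli) adds the prefix mi-, so the same rule applies.
So muznol → mimuznol.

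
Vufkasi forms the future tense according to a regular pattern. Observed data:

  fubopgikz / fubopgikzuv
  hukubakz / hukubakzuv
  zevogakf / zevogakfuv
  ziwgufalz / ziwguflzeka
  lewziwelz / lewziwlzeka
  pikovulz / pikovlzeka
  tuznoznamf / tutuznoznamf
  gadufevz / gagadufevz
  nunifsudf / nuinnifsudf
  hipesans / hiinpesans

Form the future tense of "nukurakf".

nukurakfuv

fubopgikz and ziwgufalz both end in -z yet inflect differently (fubopgikzuv, ziwguflzeka), so the final letter is not what conditions the rule; the second-to-last letter is.
"nukurakf" has second-to-last letter 'k'. The stems whose second-to-last letter is 'k' (fubopgikz → fubopgikzuv, hukubakz → hukubakzuv, zevogakf → zevogakfuv) add -uv.
So nukurakf → nukurakfuv.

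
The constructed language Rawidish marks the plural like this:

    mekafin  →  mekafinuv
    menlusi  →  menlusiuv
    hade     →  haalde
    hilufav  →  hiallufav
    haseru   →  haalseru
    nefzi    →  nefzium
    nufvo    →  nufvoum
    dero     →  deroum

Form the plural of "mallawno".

"mallawno" begins with m-. The stems beginning with m- (mekafin → mekafinuv, menlusi → menlusiuv) add -uv.
The other patterns: stems beginning with h- insert -al- after the first vowel; stems beginning with d- or n- add -um.
So mallawno → mallawnouv.

mallawnouv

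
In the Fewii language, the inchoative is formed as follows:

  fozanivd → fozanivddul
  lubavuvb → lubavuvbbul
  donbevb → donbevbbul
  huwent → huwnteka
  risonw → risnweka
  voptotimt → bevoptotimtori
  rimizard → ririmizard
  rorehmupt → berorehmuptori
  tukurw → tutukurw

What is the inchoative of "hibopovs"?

hibopovssul

risonw and tukurw both end in -w yet inflect differently (risnweka, tutukurw), so the final letter is not what conditions the rule; the second-to-last letter is.
"hibopovs" has second-to-last letter 'v'. The stems whose second-to-last letter is 'v' (fozanivd → fozanivddul, donbevb → donbevbbul, lubavuvb → lubavuvbbul) double the final consonant and add -ul.
So hibopovs → hibopovssul.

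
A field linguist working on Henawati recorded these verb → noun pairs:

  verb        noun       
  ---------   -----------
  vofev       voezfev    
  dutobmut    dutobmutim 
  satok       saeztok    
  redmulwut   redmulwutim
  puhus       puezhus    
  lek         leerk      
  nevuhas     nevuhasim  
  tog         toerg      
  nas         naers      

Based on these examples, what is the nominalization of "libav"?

lek and satok both end in -k yet inflect differently (leerk, saeztok), so the final letter is not what conditions the rule; the number of vowels is.
"libav" has 2 vowels. The stems with 2 vowels (vofev → voezfev, satok → saeztok, puhus → puezhus) insert -ez- after the first vowel.
The other patterns: stems with 1 vowel insert -er- after the first vowel; stems with 3 vowels add -im.
So libav → liezbav.

liezbav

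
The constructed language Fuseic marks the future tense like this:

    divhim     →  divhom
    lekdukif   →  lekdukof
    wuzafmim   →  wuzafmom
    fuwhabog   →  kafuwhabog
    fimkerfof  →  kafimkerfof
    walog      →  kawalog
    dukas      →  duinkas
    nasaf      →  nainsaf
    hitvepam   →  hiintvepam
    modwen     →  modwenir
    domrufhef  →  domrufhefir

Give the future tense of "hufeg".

hufegir

"hufeg" has last vowel 'e'. The stems whose last vowel is 'e' (modwen → modwenir, domrufhef → domrufhefir) add -ir.
So hufeg → hufegir.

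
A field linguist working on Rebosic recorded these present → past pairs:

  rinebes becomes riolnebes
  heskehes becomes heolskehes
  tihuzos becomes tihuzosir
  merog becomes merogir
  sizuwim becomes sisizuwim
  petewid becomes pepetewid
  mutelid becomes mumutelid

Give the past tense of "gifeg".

giolfeg

"gifeg" has last vowel 'e'. The stems whose last vowel is 'e' (rinebes → riolnebes, heskehes → heolskehes) insert -ol- after the first vowel.
The other patterns: stems whose last vowel is 'o' add -ir; stems whose last vowel is 'i' repeat the first consonant+vowel as a prefix.
So gifeg → giolfeg.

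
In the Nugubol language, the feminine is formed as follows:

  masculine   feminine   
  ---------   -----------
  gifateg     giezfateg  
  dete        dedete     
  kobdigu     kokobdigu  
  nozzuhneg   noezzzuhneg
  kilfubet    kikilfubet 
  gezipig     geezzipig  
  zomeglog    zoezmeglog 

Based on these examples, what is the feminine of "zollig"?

gifateg and dete both have last vowel 'e' yet inflect differently (giezfateg, dedete), so the last vowel is not what conditions the rule; the final letter is.
"zollig" ends in -g. The stems ending in -g (gifateg → giezfateg, nozzuhneg → noezzzuhneg, gezipig → geezzipig) insert -ez- after the first vowel.
So zollig → zoezllig.

zoezllig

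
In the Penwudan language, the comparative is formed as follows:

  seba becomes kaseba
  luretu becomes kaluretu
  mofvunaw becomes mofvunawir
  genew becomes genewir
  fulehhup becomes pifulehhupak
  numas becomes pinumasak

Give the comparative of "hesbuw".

"hesbuw" ends in -w. The stems ending in -w (mofvunaw → mofvunawir, genew → genewir) add -ir.
The other patterns: stems ending in -a or -u add the prefix ka-; stems ending in -p or -s add pi- … -ak around the stem.
So hesbuw → hesbuwir.

hesbuwir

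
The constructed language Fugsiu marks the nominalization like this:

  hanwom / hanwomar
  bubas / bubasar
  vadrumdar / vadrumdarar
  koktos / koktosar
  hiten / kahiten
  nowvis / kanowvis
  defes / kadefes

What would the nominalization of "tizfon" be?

"tizfon" has last vowel 'o'. The stems whose last vowel is 'o' (hanwom → hanwomar, koktos → koktosar) add -ar.
The other pattern: stems whose last vowel is 'e' or 'i' add the prefix ka-.
So tizfon → tizfonar.

tizfonar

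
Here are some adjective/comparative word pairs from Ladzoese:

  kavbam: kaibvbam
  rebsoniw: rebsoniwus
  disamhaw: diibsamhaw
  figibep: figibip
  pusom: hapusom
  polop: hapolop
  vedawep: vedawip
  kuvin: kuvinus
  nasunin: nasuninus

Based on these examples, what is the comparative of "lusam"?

vedawep and polop both end in -p yet inflect differently (vedawip, hapolop), so the final letter is not what conditions the rule; the last vowel is.
"lusam" has last vowel 'a'. The stems whose last vowel is 'a' (kavbam → kaibvbam, disamhaw → diibsamhaw) insert -ib- after the first vowel.
So lusam → luibsam.

luibsam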